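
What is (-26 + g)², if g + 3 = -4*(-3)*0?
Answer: 841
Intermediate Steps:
g = -3 (g = -3 - 4*(-3)*0 = -3 + 12*0 = -3 + 0 = -3)
(-26 + g)² = (-26 - 3)² = (-29)² = 841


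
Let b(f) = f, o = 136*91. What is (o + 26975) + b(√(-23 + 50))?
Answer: 39351 + 3*√3 ≈ 39356.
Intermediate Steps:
o = 12376
(o + 26975) + b(√(-23 + 50)) = (12376 + 26975) + √(-23 + 50) = 39351 + √27 = 39351 + 3*√3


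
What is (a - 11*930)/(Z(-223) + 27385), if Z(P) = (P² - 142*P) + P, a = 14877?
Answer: 4647/108557 ≈ 0.042807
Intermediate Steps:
Z(P) = P² - 141*P
(a - 11*930)/(Z(-223) + 27385) = (14877 - 11*930)/(-223*(-141 - 223) + 27385) = (14877 - 10230)/(-223*(-364) + 27385) = 4647/(81172 + 27385) = 4647/108557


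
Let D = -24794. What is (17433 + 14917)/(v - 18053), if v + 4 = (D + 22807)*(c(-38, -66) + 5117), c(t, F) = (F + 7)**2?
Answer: -32350/17102283 ≈ -0.0018916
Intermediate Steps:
c(t, F) = (7 + F)**2
v = -17084230 (v = -4 + (-24794 + 22807)*((7 - 66)**2 + 5117) = -4 - 1987*((-59)**2 + 5117) = -4 - 1987*(3481 + 5117) = -4 - 1987*8598 = -4 - 17084226 = -17084230)
(17433 + 14917)/(v - 18053) = (17433 + 14917)/(-17084230 - 18053) = 32350/(-17102283) = 32350*(-1/17102283) = -32350/17102283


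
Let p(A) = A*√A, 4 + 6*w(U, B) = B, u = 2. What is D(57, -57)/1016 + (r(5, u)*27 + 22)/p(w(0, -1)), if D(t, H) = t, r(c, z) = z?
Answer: 57/1016 + 456*I*√30/25 ≈ 0.056102 + 99.905*I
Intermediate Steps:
w(U, B) = -⅔ + B/6
p(A) = A^(3/2)
D(57, -57)/1016 + (r(5, u)*27 + 22)/p(w(0, -1)) = 57/1016 + (2*27 + 22)/((-⅔ + (⅙)*(-1))^(3/2)) = 57*(1/1016) + (54 + 22)/((-⅔ - ⅙)^(3/2)) = 57/1016 + 76/((-⅚)^(3/2)) = 57/1016 + 76/((-5*I*√30/36)) = 57/1016 + 76*(6*I*√30/25) = 57/1016 + 456*I*√30/25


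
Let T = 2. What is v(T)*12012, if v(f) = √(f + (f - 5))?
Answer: 12012*I ≈ 12012.0*I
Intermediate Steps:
v(f) = √(-5 + 2*f) (v(f) = √(f + (-5 + f)) = √(-5 + 2*f))
v(T)*12012 = √(-5 + 2*2)*12012 = √(-5 + 4)*12012 = √(-1)*12012 = I*12012 = 12012*I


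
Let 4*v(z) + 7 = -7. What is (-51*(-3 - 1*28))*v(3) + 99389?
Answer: 187711/2 ≈ 93856.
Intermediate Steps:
v(z) = -7/2 (v(z) = -7/4 + (1/4)*(-7) = -7/4 - 7/4 = -7/2)
(-51*(-3 - 1*28))*v(3) + 99389 = -51*(-3 - 1*28)*(-7/2) + 99389 = -51*(-3 - 28)*(-7/2) + 99389 = -51*(-31)*(-7/2) + 99389 = 1581*(-7/2) + 99389 = -11067/2 + 99389 = 187711/2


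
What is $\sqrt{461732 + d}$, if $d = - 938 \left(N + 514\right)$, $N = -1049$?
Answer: $\sqrt{963562} \approx 981.61$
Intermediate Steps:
$d = 501830$ ($d = - 938 \left(-1049 + 514\right) = \left(-938\right) \left(-535\right) = 501830$)
$\sqrt{461732 + d} = \sqrt{461732 + 501830} = \sqrt{963562}$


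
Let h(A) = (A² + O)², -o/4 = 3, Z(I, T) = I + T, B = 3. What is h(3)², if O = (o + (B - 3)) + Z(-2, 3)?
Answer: 16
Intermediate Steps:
o = -12 (o = -4*3 = -12)
O = -11 (O = (-12 + (3 - 3)) + (-2 + 3) = (-12 + 0) + 1 = -12 + 1 = -11)
h(A) = (-11 + A²)² (h(A) = (A² - 11)² = (-11 + A²)²)
h(3)² = ((-11 + 3²)²)² = ((-11 + 9)²)² = ((-2)²)² = 4² = 16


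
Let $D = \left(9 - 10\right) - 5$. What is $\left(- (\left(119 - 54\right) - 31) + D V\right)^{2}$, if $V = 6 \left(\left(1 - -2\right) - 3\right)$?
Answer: $1156$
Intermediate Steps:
$V = 0$ ($V = 6 \left(\left(1 + 2\right) - 3\right) = 6 \left(3 - 3\right) = 6 \cdot 0 = 0$)
$D = -6$ ($D = -1 - 5 = -6$)
$\left(- (\left(119 - 54\right) - 31) + D V\right)^{2} = \left(- (\left(119 - 54\right) - 31) - 0\right)^{2} = \left(- (65 - 31) + 0\right)^{2} = \left(\left(-1\right) 34 + 0\right)^{2} = \left(-34 + 0\right)^{2} = \left(-34\right)^{2} = 1156$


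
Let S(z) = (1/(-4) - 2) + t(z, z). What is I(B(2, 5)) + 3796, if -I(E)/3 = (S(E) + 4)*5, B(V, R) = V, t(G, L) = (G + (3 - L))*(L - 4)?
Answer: 15439/4 ≈ 3859.8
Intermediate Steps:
t(G, L) = (-4 + L)*(3 + G - L) (t(G, L) = (3 + G - L)*(-4 + L) = (-4 + L)*(3 + G - L))
S(z) = -57/4 + 3*z (S(z) = (1/(-4) - 2) + (-12 - z**2 - 4*z + 7*z + z*z) = (-1/4 - 2) + (-12 - z**2 - 4*z + 7*z + z**2) = -9/4 + (-12 + 3*z) = -57/4 + 3*z)
I(E) = 615/4 - 45*E (I(E) = -3*((-57/4 + 3*E) + 4)*5 = -3*(-41/4 + 3*E)*5 = -3*(-205/4 + 15*E) = 615/4 - 45*E)
I(B(2, 5)) + 3796 = (615/4 - 45*2) + 3796 = (615/4 - 90) + 3796 = 255/4 + 3796 = 15439/4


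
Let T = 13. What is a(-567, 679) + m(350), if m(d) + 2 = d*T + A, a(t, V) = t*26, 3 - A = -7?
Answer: -10184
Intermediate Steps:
A = 10 (A = 3 - 1*(-7) = 3 + 7 = 10)
a(t, V) = 26*t
m(d) = 8 + 13*d (m(d) = -2 + (d*13 + 10) = -2 + (13*d + 10) = -2 + (10 + 13*d) = 8 + 13*d)
a(-567, 679) + m(350) = 26*(-567) + (8 + 13*350) = -14742 + (8 + 4550) = -14742 + 4558 = -10184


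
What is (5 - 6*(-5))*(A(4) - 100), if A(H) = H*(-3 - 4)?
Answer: -4480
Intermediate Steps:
A(H) = -7*H (A(H) = H*(-7) = -7*H)
(5 - 6*(-5))*(A(4) - 100) = (5 - 6*(-5))*(-7*4 - 100) = (5 + 30)*(-28 - 100) = 35*(-128) = -4480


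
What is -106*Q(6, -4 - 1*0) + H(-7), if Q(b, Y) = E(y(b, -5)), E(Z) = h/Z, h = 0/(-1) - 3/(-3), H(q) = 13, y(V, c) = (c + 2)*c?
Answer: 89/15 ≈ 5.9333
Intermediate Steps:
y(V, c) = c*(2 + c) (y(V, c) = (2 + c)*c = c*(2 + c))
h = 1 (h = 0*(-1) - 3*(-⅓) = 0 + 1 = 1)
E(Z) = 1/Z
Q(b, Y) = 1/15 (Q(b, Y) = 1/(-5*(2 - 5)) = 1/(-5*(-3)) = 1/15)
-106*Q(6, -4 - 1*0) + H(-7) = -106*1/15 + 13 = -106/15 + 13 = 89/15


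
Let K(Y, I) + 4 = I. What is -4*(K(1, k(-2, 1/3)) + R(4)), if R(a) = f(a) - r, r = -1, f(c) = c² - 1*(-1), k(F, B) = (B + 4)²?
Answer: -1180/9 ≈ -131.11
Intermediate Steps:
k(F, B) = (4 + B)²
f(c) = 1 + c² (f(c) = c² + 1 = 1 + c²)
K(Y, I) = -4 + I
R(a) = 2 + a² (R(a) = (1 + a²) - 1*(-1) = (1 + a²) + 1 = 2 + a²)
-4*(K(1, k(-2, 1/3)) + R(4)) = -4*((-4 + (4 + 1/3)²) + (2 + 4²)) = -4*((-4 + (4 + ⅓)²) + (2 + 16)) = -4*((-4 + (13/3)²) + 18) = -4*((-4 + 169/9) + 18) = -4*(133/9 + 18) = -4*295/9 = -1180/9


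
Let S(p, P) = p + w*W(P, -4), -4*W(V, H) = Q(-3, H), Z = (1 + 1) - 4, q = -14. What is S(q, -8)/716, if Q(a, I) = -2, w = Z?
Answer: -15/716 ≈ -0.020950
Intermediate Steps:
Z = -2 (Z = 2 - 4 = -2)
w = -2
W(V, H) = ½ (W(V, H) = -¼*(-2) = ½)
S(p, P) = -1 + p (S(p, P) = p - 2*½ = p - 1 = -1 + p)
S(q, -8)/716 = (-1 - 14)/716 = -15*1/716 = -15/716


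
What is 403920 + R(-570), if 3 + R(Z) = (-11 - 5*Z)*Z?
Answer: -1214313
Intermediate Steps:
R(Z) = -3 + Z*(-11 - 5*Z) (R(Z) = -3 + (-11 - 5*Z)*Z = -3 + Z*(-11 - 5*Z))
403920 + R(-570) = 403920 + (-3 - 11*(-570) - 5*(-570)²) = 403920 + (-3 + 6270 - 5*324900) = 403920 + (-3 + 6270 - 1624500) = 403920 - 1618233 = -1214313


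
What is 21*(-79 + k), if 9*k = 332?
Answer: -2653/3 ≈ -884.33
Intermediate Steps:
k = 332/9 (k = (⅑)*332 = 332/9 ≈ 36.889)
21*(-79 + k) = 21*(-79 + 332/9) = 21*(-379/9) = -2653/3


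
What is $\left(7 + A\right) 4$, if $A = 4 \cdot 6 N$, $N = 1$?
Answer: $124$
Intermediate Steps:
$A = 24$ ($A = 4 \cdot 6 \cdot 1 = 24 \cdot 1 = 24$)
$\left(7 + A\right) 4 = \left(7 + 24\right) 4 = 31 \cdot 4 = 124$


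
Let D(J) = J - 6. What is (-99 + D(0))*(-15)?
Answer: 1575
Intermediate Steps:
D(J) = -6 + J
(-99 + D(0))*(-15) = (-99 + (-6 + 0))*(-15) = (-99 - 6)*(-15) = -105*(-15) = 1575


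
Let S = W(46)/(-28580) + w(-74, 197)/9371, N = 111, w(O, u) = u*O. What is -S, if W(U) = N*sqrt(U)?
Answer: 14578/9371 + 111*sqrt(46)/28580 ≈ 1.5820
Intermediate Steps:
w(O, u) = O*u
W(U) = 111*sqrt(U)
S = -14578/9371 - 111*sqrt(46)/28580 (S = (111*sqrt(46))/(-28580) - 74*197/9371 = (111*sqrt(46))*(-1/28580) - 14578*1/9371 = -111*sqrt(46)/28580 - 14578/9371 = -14578/9371 - 111*sqrt(46)/28580 ≈ -1.5820)
-S = -(-14578/9371 - 111*sqrt(46)/28580) = 14578/9371 + 111*sqrt(46)/28580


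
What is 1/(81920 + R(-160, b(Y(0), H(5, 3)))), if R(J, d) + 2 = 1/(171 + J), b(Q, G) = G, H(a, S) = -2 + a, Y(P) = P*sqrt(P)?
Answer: 11/901099 ≈ 1.2207e-5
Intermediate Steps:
Y(P) = P**(3/2)
R(J, d) = -2 + 1/(171 + J)
1/(81920 + R(-160, b(Y(0), H(5, 3)))) = 1/(81920 + (-341 - 2*(-160))/(171 - 160)) = 1/(81920 + (-341 + 320)/11) = 1/(81920 + (1/11)*(-21)) = 1/(81920 - 21/11) = 1/(901099/11) = 11/901099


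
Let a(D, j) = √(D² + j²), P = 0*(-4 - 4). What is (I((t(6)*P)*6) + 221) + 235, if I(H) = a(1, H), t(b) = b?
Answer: 457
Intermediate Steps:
P = 0 (P = 0*(-8) = 0)
I(H) = √(1 + H²) (I(H) = √(1² + H²) = √(1 + H²))
(I((t(6)*P)*6) + 221) + 235 = (√(1 + ((6*0)*6)²) + 221) + 235 = (√(1 + (0*6)²) + 221) + 235 = (√(1 + 0²) + 221) + 235 = (√(1 + 0) + 221) + 235 = (√1 + 221) + 235 = (1 + 221) + 235 = 222 + 235 = 457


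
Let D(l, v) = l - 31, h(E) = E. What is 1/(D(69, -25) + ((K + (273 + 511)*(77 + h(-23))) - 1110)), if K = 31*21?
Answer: 1/41915 ≈ 2.3858e-5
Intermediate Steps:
K = 651
D(l, v) = -31 + l
1/(D(69, -25) + ((K + (273 + 511)*(77 + h(-23))) - 1110)) = 1/((-31 + 69) + ((651 + (273 + 511)*(77 - 23)) - 1110)) = 1/(38 + ((651 + 784*54) - 1110)) = 1/(38 + ((651 + 42336) - 1110)) = 1/(38 + (42987 - 1110)) = 1/(38 + 41877) = 1/41915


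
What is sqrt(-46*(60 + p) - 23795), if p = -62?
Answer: I*sqrt(23703) ≈ 153.96*I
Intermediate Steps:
sqrt(-46*(60 + p) - 23795) = sqrt(-46*(60 - 62) - 23795) = sqrt(-46*(-2) - 23795) = sqrt(92 - 23795) = sqrt(-23703) = I*sqrt(23703)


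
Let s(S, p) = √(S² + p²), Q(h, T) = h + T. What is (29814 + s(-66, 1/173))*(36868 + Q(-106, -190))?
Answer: 1090357608 + 182860*√5214829/173 ≈ 1.0928e+9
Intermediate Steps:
Q(h, T) = T + h
(29814 + s(-66, 1/173))*(36868 + Q(-106, -190)) = (29814 + √((-66)² + (1/173)²))*(36868 + (-190 - 106)) = (29814 + √(4356 + (1/173)²))*(36868 - 296) = (29814 + √(4356 + 1/29929))*36572 = (29814 + √(130370725/29929))*36572 = (29814 + 5*√5214829/173)*36572 = 1090357608 + 182860*√5214829/173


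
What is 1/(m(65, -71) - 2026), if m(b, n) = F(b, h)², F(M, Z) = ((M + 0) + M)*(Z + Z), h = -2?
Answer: 1/268374 ≈ 3.7261e-6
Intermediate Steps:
F(M, Z) = 4*M*Z (F(M, Z) = (M + M)*(2*Z) = (2*M)*(2*Z) = 4*M*Z)
m(b, n) = 64*b² (m(b, n) = (4*b*(-2))² = (-8*b)² = 64*b²)
1/(m(65, -71) - 2026) = 1/(64*65² - 2026) = 1/(64*4225 - 2026) = 1/(270400 - 2026) = 1/268374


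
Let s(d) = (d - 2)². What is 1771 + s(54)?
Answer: 4475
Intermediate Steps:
s(d) = (-2 + d)²
1771 + s(54) = 1771 + (-2 + 54)² = 1771 + 52² = 1771 + 2704 = 4475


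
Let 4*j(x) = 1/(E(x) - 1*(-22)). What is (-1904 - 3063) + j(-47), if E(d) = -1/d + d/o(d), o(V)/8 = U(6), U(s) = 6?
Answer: -235787893/47471 ≈ -4967.0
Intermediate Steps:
o(V) = 48 (o(V) = 8*6 = 48)
E(d) = -1/d + d/48
j(x) = 1/(4*(22 - 1/x + x/48)) (j(x) = 1/(4*((-1/x + x/48) - 1*(-22))) = 1/(4*((-1/x + x/48) + 22)) = 1/(4*(22 - 1/x + x/48)))
(-1904 - 3063) + j(-47) = (-1904 - 3063) + 12*(-47)/(-48 - 47*(1056 - 47)) = -4967 + 12*(-47)/(-48 - 47*1009) = -4967 + 12*(-47)/(-48 - 47423) = -4967 + 12*(-47)/(-47471) = -4967 + 12*(-47)*(-1/47471) = -4967 + 564/47471 = -235787893/47471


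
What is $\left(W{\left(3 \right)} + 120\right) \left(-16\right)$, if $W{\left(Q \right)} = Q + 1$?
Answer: $-1984$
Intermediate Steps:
$W{\left(Q \right)} = 1 + Q$
$\left(W{\left(3 \right)} + 120\right) \left(-16\right) = \left(\left(1 + 3\right) + 120\right) \left(-16\right) = \left(4 + 120\right) \left(-16\right) = 124 \left(-16\right) = -1984$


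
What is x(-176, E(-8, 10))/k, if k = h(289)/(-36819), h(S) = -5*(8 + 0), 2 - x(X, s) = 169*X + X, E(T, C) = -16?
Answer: 550849059/20 ≈ 2.7542e+7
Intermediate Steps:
x(X, s) = 2 - 170*X (x(X, s) = 2 - (169*X + X) = 2 - 170*X)
h(S) = -40 (h(S) = -5*8 = -40)
k = 40/36819 (k = -40/(-36819) = -40*(-1/36819) = 40/36819 ≈ 0.0010864)
x(-176, E(-8, 10))/k = (2 - 170*(-176))/(40/36819) = (2 + 29920)*(36819/40) = 29922*(36819/40) = 550849059/20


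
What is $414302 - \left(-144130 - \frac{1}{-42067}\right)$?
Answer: $\frac{23491558943}{42067} \approx 5.5843 \cdot 10^{5}$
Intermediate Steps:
$414302 - \left(-144130 - \frac{1}{-42067}\right) = 414302 - \left(-144130 - - \frac{1}{42067}\right) = 414302 - \left(-144130 + \frac{1}{42067}\right) = 414302 - - \frac{6063116709}{42067} = 414302 + \frac{6063116709}{42067} = \frac{23491558943}{42067}$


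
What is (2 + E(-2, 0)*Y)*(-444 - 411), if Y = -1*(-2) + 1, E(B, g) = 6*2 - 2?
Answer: -27360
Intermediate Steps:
E(B, g) = 10 (E(B, g) = 12 - 2 = 10)
Y = 3 (Y = 2 + 1 = 3)
(2 + E(-2, 0)*Y)*(-444 - 411) = (2 + 10*3)*(-444 - 411) = (2 + 30)*(-855) = 32*(-855) = -27360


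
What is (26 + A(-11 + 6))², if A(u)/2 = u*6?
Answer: 1156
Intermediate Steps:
A(u) = 12*u (A(u) = 2*(u*6) = 2*(6*u) = 12*u)
(26 + A(-11 + 6))² = (26 + 12*(-11 + 6))² = (26 + 12*(-5))² = (26 - 60)² = (-34)² = 1156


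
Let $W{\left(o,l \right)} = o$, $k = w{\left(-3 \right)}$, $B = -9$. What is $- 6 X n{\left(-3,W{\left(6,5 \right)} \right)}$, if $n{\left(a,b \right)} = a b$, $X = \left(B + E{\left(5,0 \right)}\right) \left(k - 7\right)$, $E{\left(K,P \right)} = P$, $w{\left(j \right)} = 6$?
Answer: $972$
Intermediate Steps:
$k = 6$
$X = 9$ ($X = \left(-9 + 0\right) \left(6 - 7\right) = \left(-9\right) \left(-1\right) = 9$)
$- 6 X n{\left(-3,W{\left(6,5 \right)} \right)} = \left(-6\right) 9 \left(\left(-3\right) 6\right) = \left(-54\right) \left(-18\right) = 972$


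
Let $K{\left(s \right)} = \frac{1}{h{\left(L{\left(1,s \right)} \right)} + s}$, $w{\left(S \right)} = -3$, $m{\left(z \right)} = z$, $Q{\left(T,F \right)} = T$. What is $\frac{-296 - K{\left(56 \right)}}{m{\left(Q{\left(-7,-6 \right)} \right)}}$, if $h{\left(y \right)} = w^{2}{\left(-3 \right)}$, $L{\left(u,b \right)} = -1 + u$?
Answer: $\frac{19241}{455} \approx 42.288$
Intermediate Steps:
$h{\left(y \right)} = 9$ ($h{\left(y \right)} = \left(-3\right)^{2} = 9$)
$K{\left(s \right)} = \frac{1}{9 + s}$
$\frac{-296 - K{\left(56 \right)}}{m{\left(Q{\left(-7,-6 \right)} \right)}} = \frac{-296 - \frac{1}{9 + 56}}{-7} = \left(-296 - \frac{1}{65}\right) \left(- \frac{1}{7}\right) = \left(- \frac{19241}{65}\right) \left(- \frac{1}{7}\right) = \frac{19241}{455}$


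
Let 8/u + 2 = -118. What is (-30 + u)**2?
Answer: 203401/225 ≈ 904.00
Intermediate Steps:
u = -1/15 (u = 8/(-2 - 118) = 8/(-120) = 8*(-1/120) = -1/15 ≈ -0.066667)
(-30 + u)**2 = (-30 - 1/15)**2 = (-451/15)**2 = 203401/225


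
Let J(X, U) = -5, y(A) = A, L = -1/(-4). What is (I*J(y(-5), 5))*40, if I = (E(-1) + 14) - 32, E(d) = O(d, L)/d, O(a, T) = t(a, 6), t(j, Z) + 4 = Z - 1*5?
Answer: 3000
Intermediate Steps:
L = ¼ (L = -1*(-¼) = ¼ ≈ 0.25000)
t(j, Z) = -9 + Z (t(j, Z) = -4 + (Z - 1*5) = -4 + (Z - 5) = -4 + (-5 + Z) = -9 + Z)
O(a, T) = -3 (O(a, T) = -9 + 6 = -3)
E(d) = -3/d
I = -15 (I = (-3/(-1) + 14) - 32 = (-3*(-1) + 14) - 32 = (3 + 14) - 32 = 17 - 32 = -15)
(I*J(y(-5), 5))*40 = -15*(-5)*40 = 75*40 = 3000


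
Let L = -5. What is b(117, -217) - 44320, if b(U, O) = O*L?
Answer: -43235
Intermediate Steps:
b(U, O) = -5*O (b(U, O) = O*(-5) = -5*O)
b(117, -217) - 44320 = -5*(-217) - 44320 = 1085 - 44320 = -43235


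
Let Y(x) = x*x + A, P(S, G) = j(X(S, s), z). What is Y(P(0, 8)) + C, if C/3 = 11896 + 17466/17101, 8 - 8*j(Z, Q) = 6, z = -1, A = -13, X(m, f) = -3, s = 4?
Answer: 9762106269/273616 ≈ 35678.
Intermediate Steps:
j(Z, Q) = ¼ (j(Z, Q) = 1 - ⅛*6 = 1 - ¾ = ¼)
P(S, G) = ¼
Y(x) = -13 + x² (Y(x) = x*x - 13 = x² - 13 = -13 + x²)
C = 610352886/17101 (C = 3*(11896 + 17466/17101) = 3*(203450962/17101) = 610352886/17101 ≈ 35691.)
Y(P(0, 8)) + C = (-13 + (¼)²) + 610352886/17101 = (-13 + 1/16) + 610352886/17101 = -207/16 + 610352886/17101 = 9762106269/273616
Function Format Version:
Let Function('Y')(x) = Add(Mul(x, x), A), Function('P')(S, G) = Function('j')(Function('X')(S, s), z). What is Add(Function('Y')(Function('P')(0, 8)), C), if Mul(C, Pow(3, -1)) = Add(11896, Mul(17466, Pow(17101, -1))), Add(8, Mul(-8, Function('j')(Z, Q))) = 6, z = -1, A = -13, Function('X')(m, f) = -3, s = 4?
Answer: Rational(9762106269, 273616) ≈ 35678.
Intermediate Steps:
Function('j')(Z, Q) = Rational(1, 4) (Function('j')(Z, Q) = Add(1, Mul(Rational(-1, 8), 6)) = Add(1, Rational(-3, 4)) = Rational(1, 4))
Function('P')(S, G) = Rational(1, 4)
Function('Y')(x) = Add(-13, Pow(x, 2)) (Function('Y')(x) = Add(Mul(x, x), -13) = Add(Pow(x, 2), -13) = Add(-13, Pow(x, 2)))
C = Rational(610352886, 17101) (C = Mul(3, Add(11896, Mul(17466, Pow(17101, -1)))) = Mul(3, Add(11896, Mul(17466, Rational(1, 17101)))) = Mul(3, Add(11896, Rational(17466, 17101))) = Mul(3, Rational(203450962, 17101)) = Rational(610352886, 17101) ≈ 35691.)
Add(Function('Y')(Function('P')(0, 8)), C) = Add(Add(-13, Pow(Rational(1, 4), 2)), Rational(610352886, 17101)) = Add(Add(-13, Rational(1, 16)), Rational(610352886, 17101)) = Add(Rational(-207, 16), Rational(610352886, 17101)) = Rational(9762106269, 273616)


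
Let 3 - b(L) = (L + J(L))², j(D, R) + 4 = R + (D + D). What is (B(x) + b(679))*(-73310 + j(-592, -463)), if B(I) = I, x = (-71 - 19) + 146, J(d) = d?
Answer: 138235954905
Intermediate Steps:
j(D, R) = -4 + R + 2*D (j(D, R) = -4 + (R + (D + D)) = -4 + (R + 2*D) = -4 + R + 2*D)
x = 56 (x = -90 + 146 = 56)
b(L) = 3 - 4*L² (b(L) = 3 - (L + L)² = 3 - (2*L)² = 3 - 4*L²)
(B(x) + b(679))*(-73310 + j(-592, -463)) = (56 + (3 - 4*679²))*(-73310 + (-4 - 463 + 2*(-592))) = (56 + (3 - 4*461041))*(-73310 + (-4 - 463 - 1184)) = (56 + (3 - 1844164))*(-73310 - 1651) = (56 - 1844161)*(-74961) = -1844105*(-74961) = 138235954905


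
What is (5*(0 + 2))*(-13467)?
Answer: -134670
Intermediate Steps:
(5*(0 + 2))*(-13467) = (5*2)*(-13467) = 10*(-13467) = -134670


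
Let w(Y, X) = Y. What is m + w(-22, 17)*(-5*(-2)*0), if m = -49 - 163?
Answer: -212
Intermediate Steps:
m = -212
m + w(-22, 17)*(-5*(-2)*0) = -212 - 22*(-5*(-2))*0 = -212 - 220*0 = -212 - 22*0 = -212 + 0 = -212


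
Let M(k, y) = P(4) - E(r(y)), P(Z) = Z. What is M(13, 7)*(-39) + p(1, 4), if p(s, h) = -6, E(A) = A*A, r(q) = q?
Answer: 1749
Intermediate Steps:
E(A) = A²
M(k, y) = 4 - y²
M(13, 7)*(-39) + p(1, 4) = (4 - 1*7²)*(-39) - 6 = (4 - 1*49)*(-39) - 6 = (4 - 49)*(-39) - 6 = -45*(-39) - 6 = 1755 - 6 = 1749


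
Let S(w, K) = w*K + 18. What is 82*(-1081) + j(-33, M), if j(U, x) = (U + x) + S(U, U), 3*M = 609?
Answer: -87365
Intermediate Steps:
M = 203 (M = (1/3)*609 = 203)
S(w, K) = 18 + K*w (S(w, K) = K*w + 18 = 18 + K*w)
j(U, x) = 18 + U + x + U**2 (j(U, x) = (U + x) + (18 + U*U) = (U + x) + (18 + U**2) = 18 + U + x + U**2)
82*(-1081) + j(-33, M) = 82*(-1081) + (18 - 33 + 203 + (-33)**2) = -88642 + (18 - 33 + 203 + 1089) = -88642 + 1277 = -87365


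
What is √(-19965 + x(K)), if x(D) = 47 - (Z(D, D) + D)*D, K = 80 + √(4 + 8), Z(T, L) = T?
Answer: √(-32742 - 640*√3) ≈ 183.99*I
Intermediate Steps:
K = 80 + 2*√3 (K = 80 + √12 = 80 + 2*√3 ≈ 83.464)
x(D) = 47 - 2*D² (x(D) = 47 - (D + D)*D = 47 - 2*D*D = 47 - 2*D²)
√(-19965 + x(K)) = √(-19965 + (47 - 2*(80 + 2*√3)²)) = √(-19918 - 2*(80 + 2*√3)²)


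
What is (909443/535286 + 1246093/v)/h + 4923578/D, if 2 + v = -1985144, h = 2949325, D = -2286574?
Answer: -385764028094179563974167/179153888812399078790945 ≈ -2.1533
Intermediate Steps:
v = -1985146 (v = -2 - 1985144 = -1985146)
(909443/535286 + 1246093/v)/h + 4923578/D = (909443/535286 + 1246093/(-1985146))/2949325 + 4923578/(-2286574) = (909443*(1/535286) + 1246093*(-1/1985146))*(1/2949325) + 4923578*(-1/2286574) = (909443/535286 - 1246093/1985146)*(1/2949325) - 2461789/1143287 = (284590249020/265655215439)*(1/2949325) - 2461789/1143287 = 56918049804/156700713654925735 - 2461789/1143287 = -385764028094179563974167/179153888812399078790945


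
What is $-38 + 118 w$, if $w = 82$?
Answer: $9638$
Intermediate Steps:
$-38 + 118 w = -38 + 118 \cdot 82 = -38 + 9676 = 9638$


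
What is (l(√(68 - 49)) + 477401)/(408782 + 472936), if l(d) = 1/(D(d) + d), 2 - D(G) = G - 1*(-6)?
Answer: 1909603/3526872 ≈ 0.54144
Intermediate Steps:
D(G) = -4 - G (D(G) = 2 - (G - 1*(-6)) = 2 - (G + 6) = 2 - (6 + G) = 2 + (-6 - G) = -4 - G)
l(d) = -¼ (l(d) = 1/((-4 - d) + d) = 1/(-4) = -¼)
(l(√(68 - 49)) + 477401)/(408782 + 472936) = (-¼ + 477401)/(408782 + 472936) = (1909603/4)/881718 = (1909603/4)*(1/881718) = 1909603/3526872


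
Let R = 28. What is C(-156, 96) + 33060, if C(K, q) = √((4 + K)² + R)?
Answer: 33060 + 2*√5783 ≈ 33212.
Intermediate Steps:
C(K, q) = √(28 + (4 + K)²) (C(K, q) = √((4 + K)² + 28) = √(28 + (4 + K)²))
C(-156, 96) + 33060 = √(28 + (4 - 156)²) + 33060 = √(28 + (-152)²) + 33060 = √(28 + 23104) + 33060 = √23132 + 33060 = 2*√5783 + 33060 = 33060 + 2*√5783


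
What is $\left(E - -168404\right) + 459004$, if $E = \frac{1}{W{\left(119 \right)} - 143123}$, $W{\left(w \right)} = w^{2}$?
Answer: $\frac{80911790495}{128962} \approx 6.2741 \cdot 10^{5}$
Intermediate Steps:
$E = - \frac{1}{128962}$ ($E = \frac{1}{119^{2} - 143123} = \frac{1}{14161 - 143123} = \frac{1}{-128962} = - \frac{1}{128962} \approx -7.7542 \cdot 10^{-6}$)
$\left(E - -168404\right) + 459004 = \left(- \frac{1}{128962} - -168404\right) + 459004 = \left(- \frac{1}{128962} + 168404\right) + 459004 = \frac{21717716647}{128962} + 459004 = \frac{80911790495}{128962}$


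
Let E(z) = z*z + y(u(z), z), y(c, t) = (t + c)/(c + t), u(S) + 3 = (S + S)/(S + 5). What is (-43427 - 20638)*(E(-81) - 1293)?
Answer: -337558485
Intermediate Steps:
u(S) = -3 + 2*S/(5 + S) (u(S) = -3 + (S + S)/(S + 5) = -3 + (2*S)/(5 + S) = -3 + 2*S/(5 + S))
y(c, t) = 1 (y(c, t) = (c + t)/(c + t) = 1)
E(z) = 1 + z² (E(z) = z*z + 1 = z² + 1 = 1 + z²)
(-43427 - 20638)*(E(-81) - 1293) = (-43427 - 20638)*((1 + (-81)²) - 1293) = -64065*((1 + 6561) - 1293) = -64065*(6562 - 1293) = -64065*5269 = -337558485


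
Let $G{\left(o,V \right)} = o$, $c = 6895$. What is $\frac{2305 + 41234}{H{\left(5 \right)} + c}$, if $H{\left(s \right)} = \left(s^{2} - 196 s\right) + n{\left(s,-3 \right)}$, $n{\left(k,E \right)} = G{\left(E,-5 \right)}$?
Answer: $\frac{14513}{1979} \approx 7.3335$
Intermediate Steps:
$n{\left(k,E \right)} = E$
$H{\left(s \right)} = -3 + s^{2} - 196 s$ ($H{\left(s \right)} = \left(s^{2} - 196 s\right) - 3 = -3 + s^{2} - 196 s$)
$\frac{2305 + 41234}{H{\left(5 \right)} + c} = \frac{2305 + 41234}{\left(-3 + 5^{2} - 980\right) + 6895} = \frac{43539}{\left(-3 + 25 - 980\right) + 6895} = \frac{43539}{-958 + 6895} = \frac{43539}{5937} = 43539 \cdot \frac{1}{5937} = \frac{14513}{1979}$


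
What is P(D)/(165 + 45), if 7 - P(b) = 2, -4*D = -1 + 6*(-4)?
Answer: 1/42 ≈ 0.023810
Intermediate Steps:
D = 25/4 (D = -(-1 + 6*(-4))/4 = -(-1 - 24)/4 = -1/4*(-25) = 25/4 ≈ 6.2500)
P(b) = 5 (P(b) = 7 - 1*2 = 7 - 2 = 5)
P(D)/(165 + 45) = 5/(165 + 45) = 5/210 = (1/210)*5 = 1/42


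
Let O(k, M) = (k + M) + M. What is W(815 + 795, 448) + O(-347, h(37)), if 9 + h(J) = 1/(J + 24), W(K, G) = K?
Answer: 75947/61 ≈ 1245.0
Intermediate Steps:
h(J) = -9 + 1/(24 + J) (h(J) = -9 + 1/(J + 24) = -9 + 1/(24 + J))
O(k, M) = k + 2*M (O(k, M) = (M + k) + M = k + 2*M)
W(815 + 795, 448) + O(-347, h(37)) = (815 + 795) + (-347 + 2*((-215 - 9*37)/(24 + 37))) = 1610 + (-347 + 2*((-215 - 333)/61)) = 1610 + (-347 + 2*((1/61)*(-548))) = 1610 + (-347 + 2*(-548/61)) = 1610 + (-347 - 1096/61) = 1610 - 22263/61 = 75947/61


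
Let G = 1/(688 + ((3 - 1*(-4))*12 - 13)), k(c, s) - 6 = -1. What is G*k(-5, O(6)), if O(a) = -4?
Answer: 5/759 ≈ 0.0065876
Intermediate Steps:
k(c, s) = 5 (k(c, s) = 6 - 1 = 5)
G = 1/759 (G = 1/(688 + ((3 + 4)*12 - 13)) = 1/(688 + (7*12 - 13)) = 1/(688 + (84 - 13)) = 1/(688 + 71) = 1/759 ≈ 0.0013175)
G*k(-5, O(6)) = (1/759)*5 = 5/759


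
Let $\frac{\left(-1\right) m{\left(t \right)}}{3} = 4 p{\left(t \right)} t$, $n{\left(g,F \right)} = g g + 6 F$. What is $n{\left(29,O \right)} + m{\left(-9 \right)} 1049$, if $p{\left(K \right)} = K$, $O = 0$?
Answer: $-1018787$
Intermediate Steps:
$n{\left(g,F \right)} = g^{2} + 6 F$
$m{\left(t \right)} = - 12 t^{2}$ ($m{\left(t \right)} = - 3 \cdot 4 t t = - 3 \cdot 4 t^{2} = - 12 t^{2}$)
$n{\left(29,O \right)} + m{\left(-9 \right)} 1049 = \left(29^{2} + 6 \cdot 0\right) + - 12 \left(-9\right)^{2} \cdot 1049 = \left(841 + 0\right) + \left(-12\right) 81 \cdot 1049 = 841 - 1019628 = -1018787$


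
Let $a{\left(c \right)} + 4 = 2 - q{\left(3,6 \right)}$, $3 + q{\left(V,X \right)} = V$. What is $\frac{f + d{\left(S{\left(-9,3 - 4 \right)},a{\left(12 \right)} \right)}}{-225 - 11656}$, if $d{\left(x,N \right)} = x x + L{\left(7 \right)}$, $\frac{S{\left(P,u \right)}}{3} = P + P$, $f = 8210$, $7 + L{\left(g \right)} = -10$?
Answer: $- \frac{11109}{11881} \approx -0.93502$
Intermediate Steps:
$L{\left(g \right)} = -17$ ($L{\left(g \right)} = -7 - 10 = -17$)
$q{\left(V,X \right)} = -3 + V$
$S{\left(P,u \right)} = 6 P$ ($S{\left(P,u \right)} = 3 \left(P + P\right) = 3 \cdot 2 P = 6 P$)
$a{\left(c \right)} = -2$ ($a{\left(c \right)} = -4 + \left(2 - \left(-3 + 3\right)\right) = -4 + \left(2 - 0\right) = -4 + \left(2 + 0\right) = -4 + 2 = -2$)
$d{\left(x,N \right)} = -17 + x^{2}$ ($d{\left(x,N \right)} = x x - 17 = x^{2} - 17 = -17 + x^{2}$)
$\frac{f + d{\left(S{\left(-9,3 - 4 \right)},a{\left(12 \right)} \right)}}{-225 - 11656} = \frac{8210 - \left(17 - \left(6 \left(-9\right)\right)^{2}\right)}{-225 - 11656} = \frac{8210 - \left(17 - \left(-54\right)^{2}\right)}{-11881} = \left(8210 + \left(-17 + 2916\right)\right) \left(- \frac{1}{11881}\right) = \left(8210 + 2899\right) \left(- \frac{1}{11881}\right) = 11109 \left(- \frac{1}{11881}\right) = - \frac{11109}{11881}$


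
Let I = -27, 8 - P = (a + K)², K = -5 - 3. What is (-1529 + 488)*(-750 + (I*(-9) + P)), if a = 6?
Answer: 523623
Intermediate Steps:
K = -8
P = 4 (P = 8 - (6 - 8)² = 8 - 1*(-2)² = 8 - 1*4 = 8 - 4 = 4)
(-1529 + 488)*(-750 + (I*(-9) + P)) = (-1529 + 488)*(-750 + (-27*(-9) + 4)) = -1041*(-750 + (243 + 4)) = -1041*(-750 + 247) = -1041*(-503) = 523623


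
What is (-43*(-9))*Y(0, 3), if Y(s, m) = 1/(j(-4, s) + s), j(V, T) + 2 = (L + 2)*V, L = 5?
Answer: -129/10 ≈ -12.900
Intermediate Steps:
j(V, T) = -2 + 7*V (j(V, T) = -2 + (5 + 2)*V = -2 + 7*V)
Y(s, m) = 1/(-30 + s) (Y(s, m) = 1/((-2 + 7*(-4)) + s) = 1/((-2 - 28) + s) = 1/(-30 + s))
(-43*(-9))*Y(0, 3) = (-43*(-9))/(-30 + 0) = 387/(-30) = 387*(-1/30) = -129/10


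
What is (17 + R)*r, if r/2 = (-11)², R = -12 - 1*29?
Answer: -5808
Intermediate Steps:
R = -41 (R = -12 - 29 = -41)
r = 242 (r = 2*(-11)² = 2*121 = 242)
(17 + R)*r = (17 - 41)*242 = -24*242 = -5808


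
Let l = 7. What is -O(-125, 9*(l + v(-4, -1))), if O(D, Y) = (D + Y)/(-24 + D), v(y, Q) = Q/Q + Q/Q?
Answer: -44/149 ≈ -0.29530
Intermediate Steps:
v(y, Q) = 2 (v(y, Q) = 1 + 1 = 2)
O(D, Y) = (D + Y)/(-24 + D)
-O(-125, 9*(l + v(-4, -1))) = -(-125 + 9*(7 + 2))/(-24 - 125) = -(-125 + 9*9)/(-149) = -(-1)*(-125 + 81)/149 = -(-1)*(-44)/149 = -1*44/149 = -44/149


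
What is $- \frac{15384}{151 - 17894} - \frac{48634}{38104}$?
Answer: $- \frac{12578233}{30730876} \approx -0.4093$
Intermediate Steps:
$- \frac{15384}{151 - 17894} - \frac{48634}{38104} = - \frac{15384}{151 - 17894} - \frac{24317}{19052} = - \frac{15384}{-17743} - \frac{24317}{19052} = \left(-15384\right) \left(- \frac{1}{17743}\right) - \frac{24317}{19052} = \frac{15384}{17743} - \frac{24317}{19052} = - \frac{12578233}{30730876}$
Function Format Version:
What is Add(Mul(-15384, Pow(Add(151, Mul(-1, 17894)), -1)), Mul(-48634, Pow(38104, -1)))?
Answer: Rational(-12578233, 30730876) ≈ -0.40930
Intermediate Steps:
Add(Mul(-15384, Pow(Add(151, Mul(-1, 17894)), -1)), Mul(-48634, Pow(38104, -1))) = Add(Mul(-15384, Pow(Add(151, -17894), -1)), Mul(-48634, Rational(1, 38104))) = Add(Mul(-15384, Pow(-17743, -1)), Rational(-24317, 19052)) = Add(Mul(-15384, Rational(-1, 17743)), Rational(-24317, 19052)) = Add(Rational(15384, 17743), Rational(-24317, 19052)) = Rational(-12578233, 30730876)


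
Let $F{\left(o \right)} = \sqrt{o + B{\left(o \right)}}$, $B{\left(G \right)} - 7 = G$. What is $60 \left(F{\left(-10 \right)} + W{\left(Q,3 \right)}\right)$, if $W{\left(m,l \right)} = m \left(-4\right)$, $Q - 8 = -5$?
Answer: $-720 + 60 i \sqrt{13} \approx -720.0 + 216.33 i$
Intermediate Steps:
$Q = 3$ ($Q = 8 - 5 = 3$)
$B{\left(G \right)} = 7 + G$
$W{\left(m,l \right)} = - 4 m$
$F{\left(o \right)} = \sqrt{7 + 2 o}$ ($F{\left(o \right)} = \sqrt{o + \left(7 + o\right)} = \sqrt{7 + 2 o}$)
$60 \left(F{\left(-10 \right)} + W{\left(Q,3 \right)}\right) = 60 \left(\sqrt{7 + 2 \left(-10\right)} - 12\right) = 60 \left(\sqrt{7 - 20} - 12\right) = 60 \left(\sqrt{-13} - 12\right) = 60 \left(i \sqrt{13} - 12\right) = 60 \left(-12 + i \sqrt{13}\right) = -720 + 60 i \sqrt{13}$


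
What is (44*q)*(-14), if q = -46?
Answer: 28336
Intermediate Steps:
(44*q)*(-14) = (44*(-46))*(-14) = -2024*(-14) = 28336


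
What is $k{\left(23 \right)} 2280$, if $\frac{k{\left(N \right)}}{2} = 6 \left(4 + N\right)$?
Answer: $738720$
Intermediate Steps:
$k{\left(N \right)} = 48 + 12 N$ ($k{\left(N \right)} = 2 \cdot 6 \left(4 + N\right) = 2 \left(24 + 6 N\right) = 48 + 12 N$)
$k{\left(23 \right)} 2280 = \left(48 + 12 \cdot 23\right) 2280 = \left(48 + 276\right) 2280 = 324 \cdot 2280 = 738720$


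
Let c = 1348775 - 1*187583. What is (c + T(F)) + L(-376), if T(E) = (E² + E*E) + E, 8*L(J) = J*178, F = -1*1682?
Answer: 6809392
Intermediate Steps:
F = -1682
c = 1161192 (c = 1348775 - 187583 = 1161192)
L(J) = 89*J/4 (L(J) = (J*178)/8 = (178*J)/8 = 89*J/4)
T(E) = E + 2*E² (T(E) = (E² + E²) + E = 2*E² + E = E + 2*E²)
(c + T(F)) + L(-376) = (1161192 - 1682*(1 + 2*(-1682))) + (89/4)*(-376) = (1161192 - 1682*(1 - 3364)) - 8366 = (1161192 - 1682*(-3363)) - 8366 = (1161192 + 5656566) - 8366 = 6817758 - 8366 = 6809392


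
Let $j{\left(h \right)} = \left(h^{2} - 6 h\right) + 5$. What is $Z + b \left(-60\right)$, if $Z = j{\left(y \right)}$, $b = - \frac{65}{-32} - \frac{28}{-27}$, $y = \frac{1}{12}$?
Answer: $- \frac{25861}{144} \approx -179.59$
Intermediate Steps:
$y = \frac{1}{12} \approx 0.083333$
$j{\left(h \right)} = 5 + h^{2} - 6 h$
$b = \frac{2651}{864}$ ($b = \left(-65\right) \left(- \frac{1}{32}\right) - - \frac{28}{27} = \frac{65}{32} + \frac{28}{27} = \frac{2651}{864} \approx 3.0683$)
$Z = \frac{649}{144}$ ($Z = 5 + \left(\frac{1}{12}\right)^{2} - \frac{1}{2} = 5 + \frac{1}{144} - \frac{1}{2} = \frac{649}{144} \approx 4.5069$)
$Z + b \left(-60\right) = \frac{649}{144} + \frac{2651}{864} \left(-60\right) = \frac{649}{144} - \frac{13255}{72} = - \frac{25861}{144}$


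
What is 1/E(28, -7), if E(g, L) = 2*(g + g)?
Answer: 1/112 ≈ 0.0089286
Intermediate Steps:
E(g, L) = 4*g (E(g, L) = 2*(2*g) = 4*g)
1/E(28, -7) = 1/(4*28) = 1/112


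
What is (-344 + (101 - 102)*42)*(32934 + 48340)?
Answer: -31371764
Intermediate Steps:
(-344 + (101 - 102)*42)*(32934 + 48340) = (-344 - 1*42)*81274 = (-344 - 42)*81274 = -386*81274 = -31371764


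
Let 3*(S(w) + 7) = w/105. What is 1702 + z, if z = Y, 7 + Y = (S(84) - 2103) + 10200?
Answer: 146779/15 ≈ 9785.3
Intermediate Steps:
S(w) = -7 + w/315 (S(w) = -7 + (w/105)/3 = -7 + w/315)
Y = 121249/15 (Y = -7 + (((-7 + (1/315)*84) - 2103) + 10200) = -7 + (((-7 + 4/15) - 2103) + 10200) = -7 + ((-101/15 - 2103) + 10200) = -7 + (-31646/15 + 10200) = -7 + 121354/15 = 121249/15 ≈ 8083.3)
z = 121249/15 ≈ 8083.3
1702 + z = 1702 + 121249/15 = 146779/15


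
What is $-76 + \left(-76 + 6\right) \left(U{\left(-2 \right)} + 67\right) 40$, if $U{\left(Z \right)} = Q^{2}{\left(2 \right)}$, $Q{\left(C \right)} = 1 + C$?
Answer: $-212876$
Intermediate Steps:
$U{\left(Z \right)} = 9$ ($U{\left(Z \right)} = \left(1 + 2\right)^{2} = 3^{2} = 9$)
$-76 + \left(-76 + 6\right) \left(U{\left(-2 \right)} + 67\right) 40 = -76 + \left(-76 + 6\right) \left(9 + 67\right) 40 = -76 + \left(-70\right) 76 \cdot 40 = -76 - 212800 = -212876$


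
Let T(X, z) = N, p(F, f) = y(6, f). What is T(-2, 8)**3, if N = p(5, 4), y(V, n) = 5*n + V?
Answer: 17576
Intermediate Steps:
y(V, n) = V + 5*n
p(F, f) = 6 + 5*f
N = 26 (N = 6 + 5*4 = 6 + 20 = 26)
T(X, z) = 26
T(-2, 8)**3 = 26**3 = 17576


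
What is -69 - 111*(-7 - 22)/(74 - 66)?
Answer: 2667/8 ≈ 333.38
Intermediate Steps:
-69 - 111*(-7 - 22)/(74 - 66) = -69 - (-3219)/8 = -69 - 111*(-29/8) = -69 + 3219/8 = 2667/8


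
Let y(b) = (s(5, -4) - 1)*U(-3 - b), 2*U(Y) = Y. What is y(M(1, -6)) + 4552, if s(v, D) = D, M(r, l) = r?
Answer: 4562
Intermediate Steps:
U(Y) = Y/2
y(b) = 15/2 + 5*b/2 (y(b) = (-4 - 1)*((-3 - b)/2) = -5*(-3/2 - b/2) = 15/2 + 5*b/2)
y(M(1, -6)) + 4552 = (15/2 + (5/2)*1) + 4552 = (15/2 + 5/2) + 4552 = 10 + 4552 = 4562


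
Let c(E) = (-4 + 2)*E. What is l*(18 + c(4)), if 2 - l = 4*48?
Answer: -1900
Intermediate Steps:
l = -190 (l = 2 - 4*48 = 2 - 1*192 = 2 - 192 = -190)
c(E) = -2*E
l*(18 + c(4)) = -190*(18 - 2*4) = -190*(18 - 8) = -190*10 = -1900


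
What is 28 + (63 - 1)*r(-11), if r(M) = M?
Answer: -654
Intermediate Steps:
28 + (63 - 1)*r(-11) = 28 + (63 - 1)*(-11) = 28 + 62*(-11) = 28 - 682 = -654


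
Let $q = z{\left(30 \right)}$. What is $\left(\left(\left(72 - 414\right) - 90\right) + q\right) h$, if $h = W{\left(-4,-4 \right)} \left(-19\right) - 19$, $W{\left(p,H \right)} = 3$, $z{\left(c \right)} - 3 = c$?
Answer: $30324$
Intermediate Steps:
$z{\left(c \right)} = 3 + c$
$q = 33$ ($q = 3 + 30 = 33$)
$h = -76$ ($h = 3 \left(-19\right) - 19 = -57 - 19 = -76$)
$\left(\left(\left(72 - 414\right) - 90\right) + q\right) h = \left(\left(\left(72 - 414\right) - 90\right) + 33\right) \left(-76\right) = \left(\left(-342 - 90\right) + 33\right) \left(-76\right) = \left(-432 + 33\right) \left(-76\right) = \left(-399\right) \left(-76\right) = 30324$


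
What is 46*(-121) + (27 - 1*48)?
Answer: -5587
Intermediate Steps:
46*(-121) + (27 - 1*48) = -5566 + (27 - 48) = -5566 - 21 = -5587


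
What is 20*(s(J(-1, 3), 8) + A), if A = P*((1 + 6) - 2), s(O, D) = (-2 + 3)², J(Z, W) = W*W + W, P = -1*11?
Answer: -1080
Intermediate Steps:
P = -11
J(Z, W) = W + W² (J(Z, W) = W² + W = W + W²)
s(O, D) = 1 (s(O, D) = 1² = 1)
A = -55 (A = -11*((1 + 6) - 2) = -11*(7 - 2) = -11*5 = -55)
20*(s(J(-1, 3), 8) + A) = 20*(1 - 55) = 20*(-54) = -1080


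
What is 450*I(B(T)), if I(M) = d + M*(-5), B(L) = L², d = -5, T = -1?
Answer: -4500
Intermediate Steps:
I(M) = -5 - 5*M (I(M) = -5 + M*(-5) = -5 - 5*M)
450*I(B(T)) = 450*(-5 - 5*(-1)²) = 450*(-5 - 5*1) = 450*(-5 - 5) = 450*(-10) = -4500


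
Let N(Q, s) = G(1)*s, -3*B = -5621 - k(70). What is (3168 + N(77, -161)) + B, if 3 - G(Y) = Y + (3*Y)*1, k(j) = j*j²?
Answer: 119536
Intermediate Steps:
k(j) = j³
G(Y) = 3 - 4*Y (G(Y) = 3 - (Y + (3*Y)*1) = 3 - (Y + 3*Y) = 3 - 4*Y)
B = 116207 (B = -(-5621 - 1*70³)/3 = -(-5621 - 1*343000)/3 = -(-5621 - 343000)/3 = -⅓*(-348621) = 116207)
N(Q, s) = -s (N(Q, s) = (3 - 4*1)*s = (3 - 4)*s = -s)
(3168 + N(77, -161)) + B = (3168 - 1*(-161)) + 116207 = (3168 + 161) + 116207 = 3329 + 116207 = 119536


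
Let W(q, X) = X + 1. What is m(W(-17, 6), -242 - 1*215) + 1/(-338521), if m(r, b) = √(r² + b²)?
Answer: -1/338521 + √208898 ≈ 457.05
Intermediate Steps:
W(q, X) = 1 + X
m(r, b) = √(b² + r²)
m(W(-17, 6), -242 - 1*215) + 1/(-338521) = √((-242 - 1*215)² + (1 + 6)²) + 1/(-338521) = √((-242 - 215)² + 7²) - 1/338521 = √((-457)² + 49) - 1/338521 = √(208849 + 49) - 1/338521 = √208898 - 1/338521 = -1/338521 + √208898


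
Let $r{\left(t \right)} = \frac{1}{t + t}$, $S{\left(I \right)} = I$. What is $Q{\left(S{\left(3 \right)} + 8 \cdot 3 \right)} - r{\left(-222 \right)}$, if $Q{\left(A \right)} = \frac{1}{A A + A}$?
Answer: $\frac{25}{6993} \approx 0.003575$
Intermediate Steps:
$r{\left(t \right)} = \frac{1}{2 t}$
$Q{\left(A \right)} = \frac{1}{A + A^{2}}$ ($Q{\left(A \right)} = \frac{1}{A^{2} + A} = \frac{1}{A + A^{2}}$)
$Q{\left(S{\left(3 \right)} + 8 \cdot 3 \right)} - r{\left(-222 \right)} = \frac{1}{\left(3 + 8 \cdot 3\right) \left(1 + \left(3 + 8 \cdot 3\right)\right)} - \frac{1}{2 \left(-222\right)} = \frac{1}{\left(3 + 24\right) \left(1 + \left(3 + 24\right)\right)} - \frac{1}{2} \left(- \frac{1}{222}\right) = \frac{1}{27 \left(1 + 27\right)} - - \frac{1}{444} = \frac{1}{27 \cdot 28} + \frac{1}{444} = \frac{1}{27} \cdot \frac{1}{28} + \frac{1}{444} = \frac{1}{756} + \frac{1}{444} = \frac{25}{6993}$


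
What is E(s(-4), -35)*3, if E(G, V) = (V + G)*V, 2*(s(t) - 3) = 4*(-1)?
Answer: 3570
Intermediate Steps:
s(t) = 1 (s(t) = 3 + (4*(-1))/2 = 3 + (½)*(-4) = 3 - 2 = 1)
E(G, V) = V*(G + V) (E(G, V) = (G + V)*V = V*(G + V))
E(s(-4), -35)*3 = -35*(1 - 35)*3 = -35*(-34)*3 = 1190*3 = 3570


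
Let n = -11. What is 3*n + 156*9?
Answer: 1371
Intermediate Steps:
3*n + 156*9 = 3*(-11) + 156*9 = -33 + 1404 = 1371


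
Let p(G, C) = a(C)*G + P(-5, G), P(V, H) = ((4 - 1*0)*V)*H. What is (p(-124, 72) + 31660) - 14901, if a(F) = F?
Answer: 10311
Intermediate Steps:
P(V, H) = 4*H*V (P(V, H) = ((4 + 0)*V)*H = (4*V)*H = 4*H*V)
p(G, C) = -20*G + C*G (p(G, C) = C*G + 4*G*(-5) = C*G - 20*G = -20*G + C*G)
(p(-124, 72) + 31660) - 14901 = (-124*(-20 + 72) + 31660) - 14901 = (-124*52 + 31660) - 14901 = (-6448 + 31660) - 14901 = 25212 - 14901 = 10311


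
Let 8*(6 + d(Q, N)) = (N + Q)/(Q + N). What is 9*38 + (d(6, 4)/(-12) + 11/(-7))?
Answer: 229097/672 ≈ 340.92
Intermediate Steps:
d(Q, N) = -47/8 (d(Q, N) = -6 + ((N + Q)/(Q + N))/8 = -6 + ((N + Q)/(N + Q))/8 = -6 + (1/8)*1 = -6 + 1/8 = -47/8)
9*38 + (d(6, 4)/(-12) + 11/(-7)) = 9*38 + (-47/8/(-12) + 11/(-7)) = 342 + (-47/8*(-1/12) + 11*(-1/7)) = 342 + (47/96 - 11/7) = 342 - 727/672 = 229097/672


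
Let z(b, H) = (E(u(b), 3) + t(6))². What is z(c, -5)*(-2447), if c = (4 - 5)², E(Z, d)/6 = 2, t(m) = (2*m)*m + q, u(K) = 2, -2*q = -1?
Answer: -69888767/4 ≈ -1.7472e+7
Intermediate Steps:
q = ½ (q = -½*(-1) = ½ ≈ 0.50000)
t(m) = ½ + 2*m² (t(m) = (2*m)*m + ½ = 2*m² + ½ = ½ + 2*m²)
E(Z, d) = 12 (E(Z, d) = 6*2 = 12)
c = 1 (c = (-1)² = 1)
z(b, H) = 28561/4 (z(b, H) = (12 + (½ + 2*6²))² = (12 + (½ + 2*36))² = (12 + (½ + 72))² = (12 + 145/2)² = (169/2)² = 28561/4)
z(c, -5)*(-2447) = (28561/4)*(-2447) = -69888767/4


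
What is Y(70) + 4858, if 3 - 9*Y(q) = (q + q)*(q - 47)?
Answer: 40505/9 ≈ 4500.6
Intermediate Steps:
Y(q) = ⅓ - 2*q*(-47 + q)/9 (Y(q) = ⅓ - (q + q)*(q - 47)/9 = ⅓ - 2*q*(-47 + q)/9)
Y(70) + 4858 = (⅓ - 2/9*70² + (94/9)*70) + 4858 = (⅓ - 2/9*4900 + 6580/9) + 4858 = (⅓ - 9800/9 + 6580/9) + 4858 = -3217/9 + 4858 = 40505/9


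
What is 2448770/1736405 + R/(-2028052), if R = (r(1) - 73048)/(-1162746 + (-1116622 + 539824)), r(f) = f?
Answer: 44302464154204255/31414555633701152 ≈ 1.4103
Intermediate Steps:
R = 24349/579848 (R = (1 - 73048)/(-1162746 + (-1116622 + 539824)) = -73047/(-1162746 - 576798) = -73047/(-1739544) = -73047*(-1/1739544) = 24349/579848 ≈ 0.041992)
2448770/1736405 + R/(-2028052) = 2448770/1736405 + (24349/579848)/(-2028052) = 2448770*(1/1736405) + (24349/579848)*(-1/2028052) = 489754/347281 - 1873/90458607392 = 44302464154204255/31414555633701152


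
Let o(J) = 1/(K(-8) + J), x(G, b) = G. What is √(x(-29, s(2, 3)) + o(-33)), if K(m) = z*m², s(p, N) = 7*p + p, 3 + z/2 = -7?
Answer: I*√49996414/1313 ≈ 5.3852*I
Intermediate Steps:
z = -20 (z = -6 + 2*(-7) = -6 - 14 = -20)
s(p, N) = 8*p
K(m) = -20*m²
o(J) = 1/(-1280 + J) (o(J) = 1/(-20*(-8)² + J) = 1/(-20*64 + J) = 1/(-1280 + J))
√(x(-29, s(2, 3)) + o(-33)) = √(-29 + 1/(-1280 - 33)) = √(-29 + 1/(-1313)) = √(-29 - 1/1313) = √(-38078/1313) = I*√49996414/1313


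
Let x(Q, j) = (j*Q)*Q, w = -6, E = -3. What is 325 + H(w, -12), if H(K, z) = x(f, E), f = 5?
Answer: 250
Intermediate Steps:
x(Q, j) = j*Q² (x(Q, j) = (Q*j)*Q = j*Q²)
H(K, z) = -75 (H(K, z) = -3*5² = -3*25 = -75)
325 + H(w, -12) = 325 - 75 = 250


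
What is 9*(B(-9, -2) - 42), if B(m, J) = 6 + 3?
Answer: -297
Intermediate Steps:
B(m, J) = 9
9*(B(-9, -2) - 42) = 9*(9 - 42) = 9*(-33) = -297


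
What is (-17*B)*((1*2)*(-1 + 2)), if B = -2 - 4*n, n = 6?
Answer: 884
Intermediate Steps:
B = -26 (B = -2 - 4*6 = -2 - 24 = -26)
(-17*B)*((1*2)*(-1 + 2)) = (-17*(-26))*((1*2)*(-1 + 2)) = 442*(2*1) = 442*2 = 884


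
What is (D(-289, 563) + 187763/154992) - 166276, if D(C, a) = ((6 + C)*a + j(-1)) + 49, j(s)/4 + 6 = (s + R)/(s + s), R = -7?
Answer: -50459627725/154992 ≈ -3.2556e+5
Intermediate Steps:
j(s) = -24 + 2*(-7 + s)/s (j(s) = -24 + 4*((s - 7)/(s + s)) = -24 + 4*((-7 + s)/((2*s))) = -24 + 4*((-7 + s)*(1/(2*s))) = -24 + 4*((-7 + s)/(2*s)) = -24 + 2*(-7 + s)/s)
D(C, a) = 41 + a*(6 + C) (D(C, a) = ((6 + C)*a + (-22 - 14/(-1))) + 49 = (a*(6 + C) + (-22 - 14*(-1))) + 49 = (a*(6 + C) + (-22 + 14)) + 49 = (a*(6 + C) - 8) + 49 = (-8 + a*(6 + C)) + 49 = 41 + a*(6 + C))
(D(-289, 563) + 187763/154992) - 166276 = ((41 + 6*563 - 289*563) + 187763/154992) - 166276 = ((41 + 3378 - 162707) + 187763*(1/154992)) - 166276 = (-159288 + 187763/154992) - 166276 = -24688177933/154992 - 166276 = -50459627725/154992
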